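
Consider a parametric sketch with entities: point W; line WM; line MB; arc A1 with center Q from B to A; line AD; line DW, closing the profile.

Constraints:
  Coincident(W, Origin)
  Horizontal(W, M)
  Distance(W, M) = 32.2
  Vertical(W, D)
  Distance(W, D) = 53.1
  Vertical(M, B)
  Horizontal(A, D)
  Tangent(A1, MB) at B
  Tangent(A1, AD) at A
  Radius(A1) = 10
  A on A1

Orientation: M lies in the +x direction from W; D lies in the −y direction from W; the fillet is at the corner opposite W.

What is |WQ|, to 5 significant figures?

48.481

W and D share the same x with |WD| = 53.1 and D on the −y side, so D = (0.0000, -53.100). The virtual corner opposite W is at (32.200, -53.100). A1 meets MB tangentially, so QB is at right angles to MB and A1 meets AD tangentially, so QA is at right angles to AD, with radius 10.0, so the center Q sits 10.0 in from both sides at Q = (22.200, -43.100). Then |WQ| = |Q − W| = 48.481.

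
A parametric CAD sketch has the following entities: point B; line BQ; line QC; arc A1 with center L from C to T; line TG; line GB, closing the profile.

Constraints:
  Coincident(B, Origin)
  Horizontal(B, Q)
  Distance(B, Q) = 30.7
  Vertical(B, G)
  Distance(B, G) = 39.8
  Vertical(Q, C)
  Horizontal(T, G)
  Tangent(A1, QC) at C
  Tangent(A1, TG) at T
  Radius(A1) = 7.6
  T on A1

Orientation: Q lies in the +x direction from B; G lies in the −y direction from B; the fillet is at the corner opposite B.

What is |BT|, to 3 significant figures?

46.0

B is at the origin; B and Q share the same y with |BQ| = 30.7 and Q on the +x side, so Q = (30.7, 0.00). B and G share the same x with |BG| = 39.8 and G on the −y side, so G = (0.00, -39.8). The virtual corner opposite B is at (30.7, -39.8). Since A1 is tangent to QC there, LC ⟂ QC and tangency of A1 to TG means the radius LT is perpendicular to TG, with radius 7.6, so the center L sits 7.6 in from both sides at L = (23.1, -32.2). That places the tangent points at C = (30.7, -32.2) on QC and T = (23.1, -39.8) on TG. Then |BT| = |T − B| = 46.0.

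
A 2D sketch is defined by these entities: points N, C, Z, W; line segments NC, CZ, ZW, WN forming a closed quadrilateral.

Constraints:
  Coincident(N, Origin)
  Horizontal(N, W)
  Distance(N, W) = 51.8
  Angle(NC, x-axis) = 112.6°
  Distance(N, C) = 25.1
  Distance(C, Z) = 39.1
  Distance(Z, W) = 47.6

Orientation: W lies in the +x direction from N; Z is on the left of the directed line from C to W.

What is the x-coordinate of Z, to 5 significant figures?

25.730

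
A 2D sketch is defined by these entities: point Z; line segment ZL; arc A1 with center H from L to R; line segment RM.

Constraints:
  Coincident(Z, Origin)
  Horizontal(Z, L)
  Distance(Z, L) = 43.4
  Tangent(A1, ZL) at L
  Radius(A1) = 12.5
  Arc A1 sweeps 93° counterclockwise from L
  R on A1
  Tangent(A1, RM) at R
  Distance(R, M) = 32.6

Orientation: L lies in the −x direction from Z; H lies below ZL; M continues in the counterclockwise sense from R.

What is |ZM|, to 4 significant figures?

70.88

Z is at the origin; ZL is horizontal with |ZL| = 43.4 and L on the −x side, so L = (-43.40, 0.000). A1 meets ZL tangentially, so HL is at right angles to ZL, so H = L + (0, -12.5) = (-43.40, -12.50). On A1, L sits at bearing 90° from H; a 93° counterclockwise sweep puts R at bearing 183°, so R = H + 12.5·(cos 183°, sin 183°) = (-55.88, -13.15). Tangency of A1 to RM means the radius HR is perpendicular to RM, so RM runs along (−sin 183°, cos 183°); with |RM| = 32.6, M = (-54.18, -45.71). Then |ZM| = |M − Z| = 70.88.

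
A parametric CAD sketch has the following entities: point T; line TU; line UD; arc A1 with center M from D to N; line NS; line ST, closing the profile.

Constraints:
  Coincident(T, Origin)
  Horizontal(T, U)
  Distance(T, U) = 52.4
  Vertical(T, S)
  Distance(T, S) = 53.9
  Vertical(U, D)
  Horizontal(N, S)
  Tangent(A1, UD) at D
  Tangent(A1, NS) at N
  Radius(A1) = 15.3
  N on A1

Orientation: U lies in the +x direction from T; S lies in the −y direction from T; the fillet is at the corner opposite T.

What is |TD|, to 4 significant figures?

65.08

The virtual corner opposite T is at (52.40, -53.90). The tangent condition forces MD to be normal to UD and tangency of A1 to NS means the radius MN is perpendicular to NS, with radius 15.3, so the center M sits 15.3 in from both sides at M = (37.10, -38.60). That places the tangent points at D = (52.40, -38.60) on UD and N = (37.10, -53.90) on NS. Then |TD| = |D − T| = 65.08.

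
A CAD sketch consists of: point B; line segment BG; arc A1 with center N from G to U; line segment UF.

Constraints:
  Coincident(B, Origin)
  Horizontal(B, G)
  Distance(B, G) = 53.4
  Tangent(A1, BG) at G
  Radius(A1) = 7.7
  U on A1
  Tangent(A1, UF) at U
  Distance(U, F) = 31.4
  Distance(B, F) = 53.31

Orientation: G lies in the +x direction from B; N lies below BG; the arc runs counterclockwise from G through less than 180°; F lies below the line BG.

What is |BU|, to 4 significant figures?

46.28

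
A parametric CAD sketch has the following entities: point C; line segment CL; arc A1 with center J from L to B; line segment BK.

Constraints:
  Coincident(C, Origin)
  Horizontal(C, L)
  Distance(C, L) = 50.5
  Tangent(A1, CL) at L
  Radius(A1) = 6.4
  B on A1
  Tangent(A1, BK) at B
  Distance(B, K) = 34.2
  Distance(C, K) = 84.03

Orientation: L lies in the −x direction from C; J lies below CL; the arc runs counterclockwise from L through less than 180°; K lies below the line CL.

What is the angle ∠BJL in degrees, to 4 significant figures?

40.88°

C is at the origin; CL is horizontal with |CL| = 50.5 and L on the −x side, so L = (-50.50, 0.000). A1 meets CL tangentially, so JL is at right angles to CL, so J = L + (0, -6.4) = (-50.50, -6.400). Since JB ⟂ BK (tangency), |JK| = √(6.4² + 34.2²) = 34.79 regardless of where B sits on A1. So K lies on both circle(C, 84.03) and circle(J, 34.79); the below-CL intersection is K = (-80.55, -23.95). B is the foot of the tangent from K: B = (-54.69, -1.561).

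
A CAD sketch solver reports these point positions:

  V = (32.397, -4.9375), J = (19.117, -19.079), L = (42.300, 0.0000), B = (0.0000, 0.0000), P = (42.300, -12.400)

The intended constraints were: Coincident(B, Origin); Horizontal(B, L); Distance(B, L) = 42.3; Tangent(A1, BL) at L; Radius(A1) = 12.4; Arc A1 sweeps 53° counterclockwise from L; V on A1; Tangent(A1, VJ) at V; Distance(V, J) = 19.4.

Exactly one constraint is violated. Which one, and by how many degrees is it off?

Tangent(A1, VJ) at V — off by 6.20°.

B = (0.00, 0.00) ✓; B.y = 0.00, L.y = 0.00 ✓; |BL| = 42.30 ✓; ∠(PL, LB) = 90.00° ✓; |PL| = 12.40 ✓; bearing(P→V) − bearing(P→L) = 53.00° ✓; |PV| = 12.40 ✓; ∠(PV, VJ) = 96.20° ✗; |VJ| = 19.40 ✓.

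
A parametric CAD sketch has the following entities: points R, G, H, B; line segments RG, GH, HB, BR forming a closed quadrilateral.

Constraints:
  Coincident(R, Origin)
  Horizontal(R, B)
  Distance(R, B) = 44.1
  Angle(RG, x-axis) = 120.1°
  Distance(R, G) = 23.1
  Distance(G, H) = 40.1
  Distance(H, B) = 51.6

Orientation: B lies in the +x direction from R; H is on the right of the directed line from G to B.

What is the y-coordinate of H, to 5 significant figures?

-19.340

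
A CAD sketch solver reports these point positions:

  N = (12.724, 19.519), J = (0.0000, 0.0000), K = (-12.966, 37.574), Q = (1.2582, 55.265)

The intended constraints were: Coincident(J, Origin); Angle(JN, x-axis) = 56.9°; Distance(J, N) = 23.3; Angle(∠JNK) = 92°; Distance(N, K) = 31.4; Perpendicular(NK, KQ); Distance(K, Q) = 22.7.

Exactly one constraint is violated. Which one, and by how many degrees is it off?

Perpendicular(NK, KQ) — off by 3.70°.

J = (0.00, 0.00) ✓; JN at 56.90° ✓; |JN| = 23.30 ✓; ∠JNK = 92.00° ✓; |NK| = 31.40 ✓; ∠(NK, KQ) = 93.70° ✗; |KQ| = 22.70 ✓.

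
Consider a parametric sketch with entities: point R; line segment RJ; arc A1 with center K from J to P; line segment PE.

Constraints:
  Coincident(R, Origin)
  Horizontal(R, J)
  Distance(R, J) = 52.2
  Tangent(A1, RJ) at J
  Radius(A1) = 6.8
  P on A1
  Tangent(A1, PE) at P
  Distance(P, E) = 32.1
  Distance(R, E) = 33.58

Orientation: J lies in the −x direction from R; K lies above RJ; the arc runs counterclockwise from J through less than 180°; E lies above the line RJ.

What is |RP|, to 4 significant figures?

47.63

R is at the origin; R and J share the same y with |RJ| = 52.2 and J on the −x side, so J = (-52.20, 0.000). A1 meets RJ tangentially, so KJ is at right angles to RJ, so K = J + (0, 6.8) = (-52.20, 6.800). Since KP ⟂ PE (tangency), |KE| = √(6.8² + 32.1²) = 32.81 regardless of where P sits on A1. So E lies on both circle(R, 33.58) and circle(K, 32.81); the above-RJ intersection is E = (-23.97, 23.52). P is the foot of the tangent from E: P = (-47.60, 1.794).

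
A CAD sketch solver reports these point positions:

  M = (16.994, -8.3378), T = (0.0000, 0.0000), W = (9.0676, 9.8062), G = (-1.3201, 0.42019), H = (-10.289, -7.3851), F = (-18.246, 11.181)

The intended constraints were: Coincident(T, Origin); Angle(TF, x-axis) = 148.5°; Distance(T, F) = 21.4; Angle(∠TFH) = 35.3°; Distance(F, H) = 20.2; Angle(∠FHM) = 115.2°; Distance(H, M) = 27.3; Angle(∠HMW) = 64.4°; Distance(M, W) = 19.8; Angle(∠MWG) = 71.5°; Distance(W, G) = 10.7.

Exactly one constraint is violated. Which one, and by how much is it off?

Distance(W, G) = 10.7 — off by 3.30.

T = (0.00, 0.00) ✓; TF at 148.5° ✓; |TF| = 21.40 ✓; ∠TFH = 35.30° ✓; |FH| = 20.20 ✓; ∠FHM = 115.2° ✓; |HM| = 27.30 ✓; ∠HMW = 64.40° ✓; |MW| = 19.80 ✓; ∠MWG = 71.50° ✓; |WG| = 14.00 ✗.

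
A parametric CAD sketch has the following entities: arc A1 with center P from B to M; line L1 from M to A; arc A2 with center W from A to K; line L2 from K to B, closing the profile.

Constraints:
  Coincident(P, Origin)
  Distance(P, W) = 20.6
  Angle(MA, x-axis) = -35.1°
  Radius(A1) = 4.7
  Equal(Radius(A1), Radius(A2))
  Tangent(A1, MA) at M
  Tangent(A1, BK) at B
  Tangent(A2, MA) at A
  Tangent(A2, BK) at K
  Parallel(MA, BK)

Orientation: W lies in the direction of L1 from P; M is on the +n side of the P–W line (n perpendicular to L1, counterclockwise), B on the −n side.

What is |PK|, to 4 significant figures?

21.13

The slot axis is L1's direction at -35.1°, so u = (cos -35.1°, sin -35.1°) = (0.8181, -0.5750) and n = (−sin -35.1°, cos -35.1°) = (0.5750, 0.8181). P is at the origin and W lies 20.6 along u from P, so W = 20.6·u = (16.85, -11.85). Tangency of A1 to both parallel lines with radius 4.7 puts M and B at P ± 4.7·n: M = (2.703, 3.845), B = (-2.703, -3.845). Equal radii place A and K the same way about W: A = W + 4.7·n = (19.56, -8.000), K = W − 4.7·n = (14.15, -15.69). Then |PK| = |K − P| = 21.13.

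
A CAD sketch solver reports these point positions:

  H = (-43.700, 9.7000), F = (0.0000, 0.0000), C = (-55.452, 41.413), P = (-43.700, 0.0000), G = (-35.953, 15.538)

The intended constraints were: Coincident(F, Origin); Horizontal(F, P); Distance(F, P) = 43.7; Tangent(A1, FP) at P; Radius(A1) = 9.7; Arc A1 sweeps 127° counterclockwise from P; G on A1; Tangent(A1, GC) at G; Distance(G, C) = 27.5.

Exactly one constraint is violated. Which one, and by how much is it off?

Distance(G, C) = 27.5 — off by 4.90.

F = (0.00, 0.00) ✓; F.y = 0.00, P.y = 0.00 ✓; |FP| = 43.70 ✓; ∠(HP, PF) = 90.00° ✓; |HP| = 9.700 ✓; bearing(H→G) − bearing(H→P) = 127.0° ✓; |HG| = 9.700 ✓; ∠(HG, GC) = 90.00° ✓; |GC| = 32.40 ✗.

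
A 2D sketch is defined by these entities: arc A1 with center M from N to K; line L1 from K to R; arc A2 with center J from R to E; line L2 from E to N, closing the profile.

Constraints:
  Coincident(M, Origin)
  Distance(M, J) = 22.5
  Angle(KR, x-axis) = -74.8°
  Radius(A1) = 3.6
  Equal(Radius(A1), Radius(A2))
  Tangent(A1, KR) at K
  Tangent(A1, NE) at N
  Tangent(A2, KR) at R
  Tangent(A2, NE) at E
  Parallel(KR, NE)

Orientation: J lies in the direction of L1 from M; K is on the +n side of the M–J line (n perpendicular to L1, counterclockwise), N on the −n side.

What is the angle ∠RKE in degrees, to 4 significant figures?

17.74°

The slot axis is L1's direction at -74.8°, so u = (cos -74.8°, sin -74.8°) = (0.2622, -0.9650) and n = (−sin -74.8°, cos -74.8°) = (0.9650, 0.2622). M is at the origin and J lies 22.5 along u from M, so J = 22.5·u = (5.899, -21.71). Tangency of A1 to both parallel lines with radius 3.6 puts K and N at M ± 3.6·n: K = (3.474, 0.9439), N = (-3.474, -0.9439). Equal radii place R and E the same way about J: R = J + 3.6·n = (9.373, -20.77), E = J − 3.6·n = (2.425, -22.66). Then cos ∠RKE = KR·KE / (|KR||KE|), giving 17.74°.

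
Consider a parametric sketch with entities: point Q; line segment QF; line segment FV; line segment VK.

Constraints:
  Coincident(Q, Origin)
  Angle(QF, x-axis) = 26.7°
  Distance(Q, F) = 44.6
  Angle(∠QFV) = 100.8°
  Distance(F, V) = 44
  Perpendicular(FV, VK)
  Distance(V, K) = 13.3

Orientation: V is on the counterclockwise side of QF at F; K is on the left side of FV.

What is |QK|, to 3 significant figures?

60.6

∠QFV = 100.8°, so FV runs at 26.7° + (180° − 100.8°) = 106° from the x-axis; with |FV| = 44.0, V = F + 44.0·(cos 106°, sin 106°) = (27.8, 62.4). FV is perpendicular to VK; with |VK| = 13.3 on the left of FV, K = V + 13.3·(-0.962, -0.274) = (15.0, 58.7). Then |QK| = |K − Q| = 60.6.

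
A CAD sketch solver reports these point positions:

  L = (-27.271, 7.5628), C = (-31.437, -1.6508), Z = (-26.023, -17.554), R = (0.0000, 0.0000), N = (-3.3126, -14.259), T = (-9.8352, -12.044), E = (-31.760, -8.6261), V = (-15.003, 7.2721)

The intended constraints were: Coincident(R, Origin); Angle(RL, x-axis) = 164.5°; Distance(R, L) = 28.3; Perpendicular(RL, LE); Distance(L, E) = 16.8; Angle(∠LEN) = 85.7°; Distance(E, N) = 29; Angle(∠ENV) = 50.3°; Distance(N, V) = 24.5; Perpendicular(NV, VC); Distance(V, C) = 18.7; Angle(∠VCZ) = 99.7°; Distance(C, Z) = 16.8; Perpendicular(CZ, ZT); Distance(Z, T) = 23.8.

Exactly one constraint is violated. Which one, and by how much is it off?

Distance(Z, T) = 23.8 — off by 6.70.

R = (0.00, 0.00) ✓; RL at 164.5° ✓; |RL| = 28.30 ✓; ∠(RL, LE) = 90.00° ✓; |LE| = 16.80 ✓; ∠LEN = 85.70° ✓; |EN| = 29.00 ✓; ∠ENV = 50.30° ✓; |NV| = 24.50 ✓; ∠(NV, VC) = 90.00° ✓; |VC| = 18.70 ✓; ∠VCZ = 99.70° ✓; |CZ| = 16.80 ✓; ∠(CZ, ZT) = 90.00° ✓; |ZT| = 17.10 ✗.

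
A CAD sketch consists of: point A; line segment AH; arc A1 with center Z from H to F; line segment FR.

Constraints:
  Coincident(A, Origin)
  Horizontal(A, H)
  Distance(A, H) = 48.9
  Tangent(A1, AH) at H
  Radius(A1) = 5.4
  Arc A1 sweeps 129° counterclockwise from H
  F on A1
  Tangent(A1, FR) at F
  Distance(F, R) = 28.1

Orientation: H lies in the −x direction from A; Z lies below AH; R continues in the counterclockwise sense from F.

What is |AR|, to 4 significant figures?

46.83

A is at the origin; A and H share the same y with |AH| = 48.9 and H on the −x side, so H = (-48.90, 0.000). The tangent condition forces ZH to be normal to AH, so Z = H + (0, -5.4) = (-48.90, -5.400). On A1, H sits at bearing 90° from Z; a 129° counterclockwise sweep puts F at bearing 219°, so F = Z + 5.4·(cos 219°, sin 219°) = (-53.10, -8.798). Since A1 is tangent to FR there, ZF ⟂ FR, so FR runs along (−sin 219°, cos 219°); with |FR| = 28.1, R = (-35.41, -30.64). Then |AR| = |R − A| = 46.83.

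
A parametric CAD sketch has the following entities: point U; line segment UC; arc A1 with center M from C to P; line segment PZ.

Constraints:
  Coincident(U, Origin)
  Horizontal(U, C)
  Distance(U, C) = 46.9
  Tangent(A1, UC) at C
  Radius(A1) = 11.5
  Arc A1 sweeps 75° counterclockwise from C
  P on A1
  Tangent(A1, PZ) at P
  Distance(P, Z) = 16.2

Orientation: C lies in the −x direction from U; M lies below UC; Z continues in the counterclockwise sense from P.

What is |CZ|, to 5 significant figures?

28.607

On A1, C sits at bearing 90° from M; a 75° counterclockwise sweep puts P at bearing 165°, so P = M + 11.5·(cos 165°, sin 165°) = (-58.008, -8.5236). Tangency of A1 to PZ means the radius MP is perpendicular to PZ, so PZ runs along (−sin 165°, cos 165°); with |PZ| = 16.2, Z = (-62.201, -24.172). Then |CZ| = |Z − C| = 28.607.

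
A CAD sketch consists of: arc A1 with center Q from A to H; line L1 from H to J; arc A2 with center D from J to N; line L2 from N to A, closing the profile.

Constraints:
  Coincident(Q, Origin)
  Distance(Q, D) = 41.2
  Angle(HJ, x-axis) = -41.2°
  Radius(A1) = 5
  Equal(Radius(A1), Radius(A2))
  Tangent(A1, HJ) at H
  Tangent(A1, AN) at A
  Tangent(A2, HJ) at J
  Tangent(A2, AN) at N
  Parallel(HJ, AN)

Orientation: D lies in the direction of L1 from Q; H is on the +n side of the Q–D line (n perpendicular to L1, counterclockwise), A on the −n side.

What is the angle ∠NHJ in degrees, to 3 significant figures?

13.6°

Tangency of A1 to both parallel lines with radius 5.0 puts H and A at Q ± 5.0·n: H = (3.29, 3.76), A = (-3.29, -3.76). Equal radii place J and N the same way about D: J = D + 5.0·n = (34.3, -23.4), N = D − 5.0·n = (27.7, -30.9). Then cos ∠NHJ = HN·HJ / (|HN||HJ|), giving 13.6°.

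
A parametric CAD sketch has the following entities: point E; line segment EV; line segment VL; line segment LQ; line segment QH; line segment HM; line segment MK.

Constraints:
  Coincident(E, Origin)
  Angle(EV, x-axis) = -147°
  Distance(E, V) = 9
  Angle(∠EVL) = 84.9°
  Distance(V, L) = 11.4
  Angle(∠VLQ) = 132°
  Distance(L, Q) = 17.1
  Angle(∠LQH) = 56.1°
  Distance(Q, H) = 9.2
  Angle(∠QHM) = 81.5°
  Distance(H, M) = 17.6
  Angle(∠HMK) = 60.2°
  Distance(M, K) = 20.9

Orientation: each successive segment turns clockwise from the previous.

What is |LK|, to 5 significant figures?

21.655

∠QHM = 81.5° gives HM at -152.50° from the x-axis; with |HM| = 17.6, M = (-17.210, 5.6620). ∠HMK = 60.2° gives MK at 87.700° from the x-axis; with |MK| = 20.9, K = (-16.371, 26.545). Then |LK| = |K − L| = 21.655.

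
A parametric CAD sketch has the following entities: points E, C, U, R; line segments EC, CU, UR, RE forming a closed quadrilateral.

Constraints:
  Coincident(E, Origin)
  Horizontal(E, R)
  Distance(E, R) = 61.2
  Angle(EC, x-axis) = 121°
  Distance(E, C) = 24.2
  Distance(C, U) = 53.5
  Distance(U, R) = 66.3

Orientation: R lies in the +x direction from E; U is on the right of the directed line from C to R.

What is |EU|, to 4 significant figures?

30.74

Checks: |CU| = 53.50 ✓; |UR| = 66.30 ✓.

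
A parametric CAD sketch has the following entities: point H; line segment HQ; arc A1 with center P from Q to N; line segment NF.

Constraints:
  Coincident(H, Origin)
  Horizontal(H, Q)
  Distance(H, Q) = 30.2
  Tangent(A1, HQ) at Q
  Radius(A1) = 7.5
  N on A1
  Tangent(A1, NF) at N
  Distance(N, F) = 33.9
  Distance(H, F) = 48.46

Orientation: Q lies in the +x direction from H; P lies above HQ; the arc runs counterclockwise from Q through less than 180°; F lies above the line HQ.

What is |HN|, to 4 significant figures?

38.56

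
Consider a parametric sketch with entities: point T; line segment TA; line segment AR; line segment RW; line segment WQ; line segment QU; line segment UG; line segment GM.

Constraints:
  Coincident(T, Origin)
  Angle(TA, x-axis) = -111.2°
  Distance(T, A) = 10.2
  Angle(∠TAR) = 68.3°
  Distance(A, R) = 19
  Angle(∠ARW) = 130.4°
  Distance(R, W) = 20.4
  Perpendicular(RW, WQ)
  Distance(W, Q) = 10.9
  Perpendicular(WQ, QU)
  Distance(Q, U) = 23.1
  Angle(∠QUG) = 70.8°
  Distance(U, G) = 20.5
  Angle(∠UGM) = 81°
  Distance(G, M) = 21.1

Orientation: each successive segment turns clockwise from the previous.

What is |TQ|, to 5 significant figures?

24.046

T is at the origin; TA runs at -111.2° with length 10.2, so A = (-3.6886, -9.5097). ∠TAR = 68.3° gives AR at 137.10° from the x-axis; with |AR| = 19.0, R = (-17.607, 3.4240). ∠ARW = 130.4° gives RW at 87.500° from the x-axis; with |RW| = 20.4, W = (-16.717, 23.805). The perpendicularity gives WQ at right angles to RW, so WQ runs at -2.5000°; with |WQ| = 10.9, Q = (-5.8274, 23.329). Then |TQ| = |Q − T| = 24.046.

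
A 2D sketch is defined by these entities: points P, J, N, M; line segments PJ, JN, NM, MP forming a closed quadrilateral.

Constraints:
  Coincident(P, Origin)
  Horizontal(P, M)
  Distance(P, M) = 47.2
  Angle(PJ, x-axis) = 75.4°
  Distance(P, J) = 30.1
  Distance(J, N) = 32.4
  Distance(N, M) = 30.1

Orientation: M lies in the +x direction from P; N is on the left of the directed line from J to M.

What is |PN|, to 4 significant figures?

49.53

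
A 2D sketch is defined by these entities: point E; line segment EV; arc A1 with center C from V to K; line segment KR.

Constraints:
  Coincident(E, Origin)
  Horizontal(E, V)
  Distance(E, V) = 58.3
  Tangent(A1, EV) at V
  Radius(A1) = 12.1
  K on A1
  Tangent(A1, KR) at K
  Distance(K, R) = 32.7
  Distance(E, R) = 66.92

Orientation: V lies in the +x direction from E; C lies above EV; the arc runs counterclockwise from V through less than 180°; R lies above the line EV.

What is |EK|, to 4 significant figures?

70.75

E is at the origin; E and V share the same y with |EV| = 58.3 and V on the +x side, so V = (58.30, 0.000). Tangency of A1 to EV means the radius CV is perpendicular to EV, so C = V + (0, 12.1) = (58.30, 12.10). Since CK ⟂ KR (tangency), |CR| = √(12.1² + 32.7²) = 34.87 regardless of where K sits on A1. So R lies on both circle(E, 66.92) and circle(C, 34.87); the above-EV intersection is R = (48.91, 45.68). K is the foot of the tangent from R: K = (68.10, 19.20).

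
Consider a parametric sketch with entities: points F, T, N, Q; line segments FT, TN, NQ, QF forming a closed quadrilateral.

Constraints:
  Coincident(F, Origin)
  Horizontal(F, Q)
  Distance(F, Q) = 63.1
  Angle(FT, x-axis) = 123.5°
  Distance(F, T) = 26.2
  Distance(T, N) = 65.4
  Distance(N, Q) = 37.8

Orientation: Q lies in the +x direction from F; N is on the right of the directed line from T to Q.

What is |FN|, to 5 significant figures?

40.335

F is at the origin; FQ is horizontal with |FQ| = 63.1 and Q in +x, so Q = (63.1, 0). FT runs at 123.5° with |FT| = 26.2, so T = (-14.461, 21.848). N is determined by |TN| = 65.4 and |NQ| = 37.8 together: it lies at the intersection of circle(T, 65.4) and circle(Q, 37.8). With |TQ| = 80.579, the foot of the radical line on TQ is 57.964 from T and the perpendicular offset is √(65.4² − 57.964²) = 30.288. Taking the right-of-TQ solution: N = (33.119, -23.022).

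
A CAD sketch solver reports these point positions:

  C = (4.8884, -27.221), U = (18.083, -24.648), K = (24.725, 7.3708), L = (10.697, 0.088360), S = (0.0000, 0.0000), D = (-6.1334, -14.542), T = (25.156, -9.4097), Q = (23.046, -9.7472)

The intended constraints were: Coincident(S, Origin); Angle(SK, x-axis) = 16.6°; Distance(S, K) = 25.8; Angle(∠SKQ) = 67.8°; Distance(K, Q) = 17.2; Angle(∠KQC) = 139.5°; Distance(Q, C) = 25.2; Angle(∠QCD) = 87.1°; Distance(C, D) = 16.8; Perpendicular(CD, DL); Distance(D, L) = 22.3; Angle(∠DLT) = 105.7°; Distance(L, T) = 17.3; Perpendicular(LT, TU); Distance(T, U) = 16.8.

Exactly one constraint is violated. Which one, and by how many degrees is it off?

Perpendicular(LT, TU) — off by 8.40°.

S = (0.00, 0.00) ✓; SK at 16.60° ✓; |SK| = 25.80 ✓; ∠SKQ = 67.80° ✓; |KQ| = 17.20 ✓; ∠KQC = 139.5° ✓; |QC| = 25.20 ✓; ∠QCD = 87.10° ✓; |CD| = 16.80 ✓; ∠(CD, DL) = 90.00° ✓; |DL| = 22.30 ✓; ∠DLT = 105.7° ✓; |LT| = 17.30 ✓; ∠(LT, TU) = 81.60° ✗; |TU| = 16.80 ✓.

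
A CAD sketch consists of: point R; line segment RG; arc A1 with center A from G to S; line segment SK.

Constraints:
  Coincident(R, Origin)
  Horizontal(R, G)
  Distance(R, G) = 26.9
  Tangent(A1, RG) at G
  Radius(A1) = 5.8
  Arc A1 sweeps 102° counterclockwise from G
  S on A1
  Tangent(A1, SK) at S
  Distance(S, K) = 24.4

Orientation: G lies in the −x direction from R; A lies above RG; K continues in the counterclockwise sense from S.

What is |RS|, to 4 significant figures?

22.35

R is at the origin; RG is horizontal with |RG| = 26.9 and G on the −x side, so G = (-26.90, 0.000). Tangency of A1 to RG means the radius AG is perpendicular to RG, so A = G + (0, 5.8) = (-26.90, 5.800). On A1, G sits at bearing -90° from A; a 102° counterclockwise sweep puts S at bearing 12°, so S = A + 5.8·(cos 12°, sin 12°) = (-21.23, 7.006). Then |RS| = |S − R| = 22.35.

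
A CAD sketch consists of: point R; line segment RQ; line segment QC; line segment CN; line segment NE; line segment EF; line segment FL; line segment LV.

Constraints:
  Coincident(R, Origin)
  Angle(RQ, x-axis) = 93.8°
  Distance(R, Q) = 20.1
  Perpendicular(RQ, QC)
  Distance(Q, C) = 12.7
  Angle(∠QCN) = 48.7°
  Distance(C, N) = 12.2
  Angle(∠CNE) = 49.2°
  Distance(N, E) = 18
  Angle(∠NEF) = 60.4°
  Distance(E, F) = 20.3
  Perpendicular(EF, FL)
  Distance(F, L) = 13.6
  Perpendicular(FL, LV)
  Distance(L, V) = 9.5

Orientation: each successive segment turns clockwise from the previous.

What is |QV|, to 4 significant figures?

10.72

EF ⟂ FL, so FL runs at -107.9°; with |FL| = 13.6, L = (15.40, 9.664). The perpendicularity gives LV at right angles to FL, so LV runs at 162.1°; with |LV| = 9.5, V = (6.360, 12.58). Then |QV| = |V − Q| = 10.72.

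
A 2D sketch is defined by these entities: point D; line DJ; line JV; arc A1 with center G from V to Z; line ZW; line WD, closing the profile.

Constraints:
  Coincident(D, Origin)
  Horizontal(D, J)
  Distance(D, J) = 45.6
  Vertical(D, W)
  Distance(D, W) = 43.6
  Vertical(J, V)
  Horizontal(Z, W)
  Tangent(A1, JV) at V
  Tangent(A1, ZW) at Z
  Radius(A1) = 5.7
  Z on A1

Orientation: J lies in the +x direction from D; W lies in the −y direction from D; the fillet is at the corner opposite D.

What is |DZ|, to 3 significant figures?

59.1

D is at the origin; DJ is horizontal with |DJ| = 45.6 and J on the +x side, so J = (45.6, 0.00). D and W share the same x with |DW| = 43.6 and W on the −y side, so W = (0.00, -43.6). The virtual corner opposite D is at (45.6, -43.6). Tangency of A1 to JV means the radius GV is perpendicular to JV and tangency of A1 to ZW means the radius GZ is perpendicular to ZW, with radius 5.7, so the center G sits 5.7 in from both sides at G = (39.9, -37.9). That places the tangent points at V = (45.6, -37.9) on JV and Z = (39.9, -43.6) on ZW. Then |DZ| = |Z − D| = 59.1.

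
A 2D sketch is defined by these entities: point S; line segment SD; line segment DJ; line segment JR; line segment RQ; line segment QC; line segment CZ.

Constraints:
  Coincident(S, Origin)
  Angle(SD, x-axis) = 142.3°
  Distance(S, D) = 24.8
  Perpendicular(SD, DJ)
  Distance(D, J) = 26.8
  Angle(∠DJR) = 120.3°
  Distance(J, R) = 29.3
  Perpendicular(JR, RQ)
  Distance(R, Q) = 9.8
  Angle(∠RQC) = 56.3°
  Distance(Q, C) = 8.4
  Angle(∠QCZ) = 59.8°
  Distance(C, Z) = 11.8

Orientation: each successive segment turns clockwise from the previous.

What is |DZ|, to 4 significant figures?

51.90

S is at the origin; SD runs at 142.3° with length 24.8, so D = (-19.62, 15.17). The perpendicularity gives DJ at right angles to SD, so DJ runs at 52.30°; with |DJ| = 26.8, J = (-3.233, 36.37). ∠DJR = 120.3° gives JR at -7.400° from the x-axis; with |JR| = 29.3, R = (25.82, 32.60). The perpendicularity gives RQ at right angles to JR, so RQ runs at -97.40°; with |RQ| = 9.8, Q = (24.56, 22.88). ∠RQC = 56.3° gives QC at 138.9° from the x-axis; with |QC| = 8.4, C = (18.23, 28.40). ∠QCZ = 59.8° gives CZ at 18.70° from the x-axis; with |CZ| = 11.8, Z = (29.41, 32.18). Then |DZ| = |Z − D| = 51.90.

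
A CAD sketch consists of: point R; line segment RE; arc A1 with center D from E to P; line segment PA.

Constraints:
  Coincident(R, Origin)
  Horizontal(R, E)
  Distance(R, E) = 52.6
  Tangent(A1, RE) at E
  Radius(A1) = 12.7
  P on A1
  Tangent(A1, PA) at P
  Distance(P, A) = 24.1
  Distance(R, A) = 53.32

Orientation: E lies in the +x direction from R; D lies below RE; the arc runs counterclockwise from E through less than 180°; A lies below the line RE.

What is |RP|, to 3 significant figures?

41.7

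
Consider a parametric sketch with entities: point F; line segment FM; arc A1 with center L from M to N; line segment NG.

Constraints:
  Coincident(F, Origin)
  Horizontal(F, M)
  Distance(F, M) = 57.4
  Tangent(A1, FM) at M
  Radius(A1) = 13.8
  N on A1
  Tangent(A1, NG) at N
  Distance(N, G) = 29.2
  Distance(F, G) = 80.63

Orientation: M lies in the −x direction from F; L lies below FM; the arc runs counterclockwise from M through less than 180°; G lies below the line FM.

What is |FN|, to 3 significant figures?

72.8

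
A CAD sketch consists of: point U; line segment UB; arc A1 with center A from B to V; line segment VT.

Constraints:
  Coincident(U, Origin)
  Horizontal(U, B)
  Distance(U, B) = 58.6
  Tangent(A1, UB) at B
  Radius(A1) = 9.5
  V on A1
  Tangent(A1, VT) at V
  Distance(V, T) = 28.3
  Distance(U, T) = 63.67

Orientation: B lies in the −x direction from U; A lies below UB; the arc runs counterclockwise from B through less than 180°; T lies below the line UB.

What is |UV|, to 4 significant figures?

68.13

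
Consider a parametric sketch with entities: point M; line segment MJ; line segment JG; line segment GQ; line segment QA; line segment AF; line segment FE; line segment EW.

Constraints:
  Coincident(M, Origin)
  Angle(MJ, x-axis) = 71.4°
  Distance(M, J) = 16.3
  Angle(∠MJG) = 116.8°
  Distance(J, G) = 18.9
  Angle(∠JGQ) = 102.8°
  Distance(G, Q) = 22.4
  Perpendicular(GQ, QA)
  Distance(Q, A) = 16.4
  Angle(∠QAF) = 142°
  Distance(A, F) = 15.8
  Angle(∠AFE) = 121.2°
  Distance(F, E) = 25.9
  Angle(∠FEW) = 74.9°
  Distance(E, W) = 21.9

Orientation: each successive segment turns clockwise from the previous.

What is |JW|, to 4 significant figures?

12.98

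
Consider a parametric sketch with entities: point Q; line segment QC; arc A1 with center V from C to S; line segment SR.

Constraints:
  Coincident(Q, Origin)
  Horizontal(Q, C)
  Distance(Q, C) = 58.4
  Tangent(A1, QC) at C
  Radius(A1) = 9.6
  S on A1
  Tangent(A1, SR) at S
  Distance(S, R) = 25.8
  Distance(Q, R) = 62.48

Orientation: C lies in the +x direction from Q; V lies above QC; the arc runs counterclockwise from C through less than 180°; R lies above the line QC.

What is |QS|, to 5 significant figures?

67.898

Checks: |VC| = 9.600 ✓; |VS| = 9.600 ✓; ∠(VS, SR) = 90.00° ✓; |SR| = 25.80 ✓; |QR| = 62.48 ✓.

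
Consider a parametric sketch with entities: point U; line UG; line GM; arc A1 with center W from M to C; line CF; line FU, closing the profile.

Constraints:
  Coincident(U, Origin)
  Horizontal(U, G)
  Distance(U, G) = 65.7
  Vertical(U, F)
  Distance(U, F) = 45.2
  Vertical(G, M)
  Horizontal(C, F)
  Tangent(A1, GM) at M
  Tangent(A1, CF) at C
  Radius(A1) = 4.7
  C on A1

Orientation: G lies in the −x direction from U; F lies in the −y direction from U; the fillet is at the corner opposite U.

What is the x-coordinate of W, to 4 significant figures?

-61.00

U is at the origin; U and G share the same y with |UG| = 65.7 and G on the −x side, so G = (-65.70, 0.000). UF is vertical with |UF| = 45.2 and F on the −y side, so F = (0.000, -45.20). The virtual corner opposite U is at (-65.70, -45.20). A1 meets GM tangentially, so WM is at right angles to GM and since A1 is tangent to CF there, WC ⟂ CF, with radius 4.7, so the center W sits 4.7 in from both sides at W = (-61.00, -40.50). So W.x = -61.00.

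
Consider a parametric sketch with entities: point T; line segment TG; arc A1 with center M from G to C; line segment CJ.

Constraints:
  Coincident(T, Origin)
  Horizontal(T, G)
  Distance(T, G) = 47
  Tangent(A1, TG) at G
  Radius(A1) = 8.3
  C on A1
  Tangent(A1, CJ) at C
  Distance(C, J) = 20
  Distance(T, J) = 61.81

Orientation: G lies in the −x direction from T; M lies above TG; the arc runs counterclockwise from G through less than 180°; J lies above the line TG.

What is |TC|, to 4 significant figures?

43.35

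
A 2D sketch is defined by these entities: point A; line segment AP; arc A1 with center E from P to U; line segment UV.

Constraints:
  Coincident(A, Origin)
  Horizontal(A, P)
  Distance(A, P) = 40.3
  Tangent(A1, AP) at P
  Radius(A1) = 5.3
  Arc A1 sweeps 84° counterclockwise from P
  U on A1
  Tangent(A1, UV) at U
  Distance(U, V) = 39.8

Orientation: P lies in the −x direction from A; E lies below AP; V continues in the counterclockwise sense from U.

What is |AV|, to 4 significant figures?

66.62

On A1, P sits at bearing 90° from E; an 84° counterclockwise sweep puts U at bearing 174°, so U = E + 5.3·(cos 174°, sin 174°) = (-45.57, -4.746). Since A1 is tangent to UV there, EU ⟂ UV, so UV runs along (−sin 174°, cos 174°); with |UV| = 39.8, V = (-49.73, -44.33). Then |AV| = |V − A| = 66.62.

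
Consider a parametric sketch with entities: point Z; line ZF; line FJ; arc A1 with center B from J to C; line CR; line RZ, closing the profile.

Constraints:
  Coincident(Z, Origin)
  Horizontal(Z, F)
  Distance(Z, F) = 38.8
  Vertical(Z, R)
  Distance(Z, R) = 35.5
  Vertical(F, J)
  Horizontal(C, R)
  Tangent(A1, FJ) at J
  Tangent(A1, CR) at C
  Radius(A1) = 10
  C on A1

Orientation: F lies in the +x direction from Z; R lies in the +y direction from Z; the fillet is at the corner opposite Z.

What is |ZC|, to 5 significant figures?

45.713

The virtual corner opposite Z is at (38.800, 35.500). A1 meets FJ tangentially, so BJ is at right angles to FJ and the tangent condition forces BC to be normal to CR, with radius 10.0, so the center B sits 10.0 in from both sides at B = (28.800, 25.500). That places the tangent points at J = (38.800, 25.500) on FJ and C = (28.800, 35.500) on CR. Then |ZC| = |C − Z| = 45.713.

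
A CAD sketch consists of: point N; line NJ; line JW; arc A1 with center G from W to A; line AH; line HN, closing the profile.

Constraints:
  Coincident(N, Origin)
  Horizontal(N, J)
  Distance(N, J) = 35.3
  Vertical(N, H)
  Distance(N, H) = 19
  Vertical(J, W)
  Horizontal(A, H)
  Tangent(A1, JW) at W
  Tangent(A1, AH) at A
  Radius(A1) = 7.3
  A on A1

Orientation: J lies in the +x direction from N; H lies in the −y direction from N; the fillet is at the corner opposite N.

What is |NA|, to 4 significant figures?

33.84

N is at the origin; N and J share the same y with |NJ| = 35.3 and J on the +x side, so J = (35.30, 0.000). N and H share the same x with |NH| = 19.0 and H on the −y side, so H = (0.000, -19.00). The virtual corner opposite N is at (35.30, -19.00). The tangent condition forces GW to be normal to JW and since A1 is tangent to AH there, GA ⟂ AH, with radius 7.3, so the center G sits 7.3 in from both sides at G = (28.00, -11.70). That places the tangent points at W = (35.30, -11.70) on JW and A = (28.00, -19.00) on AH. Then |NA| = |A − N| = 33.84.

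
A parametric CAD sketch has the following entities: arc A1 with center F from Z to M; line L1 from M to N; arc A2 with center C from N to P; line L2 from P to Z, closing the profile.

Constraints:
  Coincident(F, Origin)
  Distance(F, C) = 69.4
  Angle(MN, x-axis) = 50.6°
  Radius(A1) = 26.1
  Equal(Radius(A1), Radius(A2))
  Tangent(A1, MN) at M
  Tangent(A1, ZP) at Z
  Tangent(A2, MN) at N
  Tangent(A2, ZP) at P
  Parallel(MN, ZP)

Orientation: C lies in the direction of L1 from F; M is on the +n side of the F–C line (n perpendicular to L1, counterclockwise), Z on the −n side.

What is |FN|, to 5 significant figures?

74.146

The slot axis is L1's direction at 50.6°, so u = (cos 50.6°, sin 50.6°) = (0.63473, 0.77273) and n = (−sin 50.6°, cos 50.6°) = (-0.77273, 0.63473). F is at the origin and C lies 69.4 along u from F, so C = 69.4·u = (44.050, 53.628). Tangency of A1 to both parallel lines with radius 26.1 puts M and Z at F ± 26.1·n: M = (-20.168, 16.566), Z = (20.168, -16.566). Equal radii place N and P the same way about C: N = C + 26.1·n = (23.882, 70.194), P = C − 26.1·n = (64.219, 37.061). Then |FN| = |N − F| = 74.146.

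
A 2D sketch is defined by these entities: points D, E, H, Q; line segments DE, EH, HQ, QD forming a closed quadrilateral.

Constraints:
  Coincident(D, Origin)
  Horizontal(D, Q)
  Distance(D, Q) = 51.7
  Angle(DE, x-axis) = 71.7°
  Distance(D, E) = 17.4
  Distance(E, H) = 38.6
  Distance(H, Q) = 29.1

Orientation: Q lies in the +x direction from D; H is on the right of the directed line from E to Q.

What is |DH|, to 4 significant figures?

31.17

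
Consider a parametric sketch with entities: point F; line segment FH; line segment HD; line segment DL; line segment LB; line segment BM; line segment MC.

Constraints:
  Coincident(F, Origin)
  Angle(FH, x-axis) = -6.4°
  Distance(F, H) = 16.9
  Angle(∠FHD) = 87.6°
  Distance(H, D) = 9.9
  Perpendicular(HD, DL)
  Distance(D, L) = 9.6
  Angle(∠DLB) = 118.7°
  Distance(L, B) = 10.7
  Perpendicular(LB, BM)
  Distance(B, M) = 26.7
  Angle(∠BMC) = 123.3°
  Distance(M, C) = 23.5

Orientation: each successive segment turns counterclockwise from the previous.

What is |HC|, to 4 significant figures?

29.46

F is at the origin; FH runs at -6.4° with length 16.9, so H = (16.79, -1.884). ∠FHD = 87.6° gives HD at 86.00° from the x-axis; with |HD| = 9.9, D = (17.49, 7.992). HD is perpendicular to DL, so DL runs at 176.0°; with |DL| = 9.6, L = (7.909, 8.662). ∠DLB = 118.7° gives LB at -122.7° from the x-axis; with |LB| = 10.7, B = (2.128, -0.3424). LB ⟂ BM, so BM runs at -32.70°; with |BM| = 26.7, M = (24.60, -14.77). ∠BMC = 123.3° gives MC at 24.00° from the x-axis; with |MC| = 23.5, C = (46.06, -5.209). Then |HC| = |C − H| = 29.46.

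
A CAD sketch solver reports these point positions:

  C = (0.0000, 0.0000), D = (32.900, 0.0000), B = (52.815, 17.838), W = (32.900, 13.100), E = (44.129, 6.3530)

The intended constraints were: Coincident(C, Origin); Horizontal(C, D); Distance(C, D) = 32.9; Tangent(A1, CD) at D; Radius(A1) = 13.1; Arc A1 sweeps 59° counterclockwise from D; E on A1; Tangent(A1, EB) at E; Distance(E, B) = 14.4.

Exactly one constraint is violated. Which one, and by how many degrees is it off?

Tangent(A1, EB) at E — off by 6.10°.

C = (0.00, 0.00) ✓; C.y = 0.00, D.y = 0.00 ✓; |CD| = 32.90 ✓; ∠(WD, DC) = 90.00° ✓; |WD| = 13.10 ✓; bearing(W→E) − bearing(W→D) = 59.00° ✓; |WE| = 13.10 ✓; ∠(WE, EB) = 96.10° ✗; |EB| = 14.40 ✓.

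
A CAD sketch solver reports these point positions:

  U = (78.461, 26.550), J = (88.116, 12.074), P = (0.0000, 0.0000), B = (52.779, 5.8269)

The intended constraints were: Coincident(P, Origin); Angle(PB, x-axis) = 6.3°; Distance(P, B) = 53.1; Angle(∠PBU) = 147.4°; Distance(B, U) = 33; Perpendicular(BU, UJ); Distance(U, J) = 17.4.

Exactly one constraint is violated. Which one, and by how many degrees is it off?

Perpendicular(BU, UJ) — off by 5.20°.

P = (0.00, 0.00) ✓; PB at 6.300° ✓; |PB| = 53.10 ✓; ∠PBU = 147.4° ✓; |BU| = 33.00 ✓; ∠(BU, UJ) = 95.20° ✗; |UJ| = 17.40 ✓.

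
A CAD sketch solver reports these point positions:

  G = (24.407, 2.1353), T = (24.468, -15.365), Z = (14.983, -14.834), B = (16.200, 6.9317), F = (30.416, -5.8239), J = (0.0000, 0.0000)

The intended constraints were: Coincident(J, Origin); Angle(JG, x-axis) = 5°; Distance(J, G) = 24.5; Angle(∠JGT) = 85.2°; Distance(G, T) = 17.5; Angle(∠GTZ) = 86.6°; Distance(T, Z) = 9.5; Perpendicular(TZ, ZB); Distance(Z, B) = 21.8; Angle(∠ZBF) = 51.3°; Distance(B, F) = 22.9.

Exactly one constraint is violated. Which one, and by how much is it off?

Distance(B, F) = 22.9 — off by 3.80.

J = (0.00, 0.00) ✓; JG at 5.000° ✓; |JG| = 24.50 ✓; ∠JGT = 85.20° ✓; |GT| = 17.50 ✓; ∠GTZ = 86.60° ✓; |TZ| = 9.500 ✓; ∠(TZ, ZB) = 90.00° ✓; |ZB| = 21.80 ✓; ∠ZBF = 51.30° ✓; |BF| = 19.10 ✗.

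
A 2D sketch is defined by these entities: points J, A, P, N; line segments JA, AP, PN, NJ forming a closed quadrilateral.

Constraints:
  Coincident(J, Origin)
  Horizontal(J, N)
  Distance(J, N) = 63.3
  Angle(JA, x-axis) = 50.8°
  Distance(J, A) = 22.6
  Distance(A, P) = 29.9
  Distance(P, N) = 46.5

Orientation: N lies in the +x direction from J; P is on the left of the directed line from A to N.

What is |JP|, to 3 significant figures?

52.4

Checks: |AP| = 29.90 ✓; |PN| = 46.50 ✓.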